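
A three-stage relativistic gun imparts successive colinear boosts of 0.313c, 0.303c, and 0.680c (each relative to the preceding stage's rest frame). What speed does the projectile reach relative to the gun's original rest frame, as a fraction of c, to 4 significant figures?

u ≈ 0.8988c

Compose boost 2: (0.303 + 0.313)/(1 + 0.303×0.313) = 0.6160/1.09484 = 0.562640
Compose boost 3: (0.680 + 0.562640)/(1 + 0.680×0.562640) = 1.24264/1.38260 = 0.8988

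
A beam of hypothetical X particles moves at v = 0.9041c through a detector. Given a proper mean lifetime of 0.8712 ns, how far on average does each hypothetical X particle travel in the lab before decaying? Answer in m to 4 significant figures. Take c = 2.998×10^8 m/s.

γ = 1/√(1 − 0.9041²) = 2.34016
Dilated lifetime: Δt = γτ₀ = 2.34016 × 0.8712 ns = 2.03875 ns
d = vΔt = 0.9041c × 2.03875 ns = 2.71049×10^8 m/s × 2.03875×10^-9 s = 0.5526 m

d ≈ 0.5526 m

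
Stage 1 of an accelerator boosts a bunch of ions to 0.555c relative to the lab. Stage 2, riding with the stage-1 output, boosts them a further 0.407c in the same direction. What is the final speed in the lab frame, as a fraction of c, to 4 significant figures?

u ≈ 0.7847c

Compose boost 2: (0.407 + 0.555)/(1 + 0.407×0.555) = 0.9620/1.22588 = 0.7847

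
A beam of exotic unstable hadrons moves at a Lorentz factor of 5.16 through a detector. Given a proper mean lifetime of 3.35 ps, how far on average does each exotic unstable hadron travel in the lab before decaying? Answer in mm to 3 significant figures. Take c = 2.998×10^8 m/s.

d ≈ 5.08 mm

β = √(1 − 1/γ²) = √(1 − 1/5.16²) = 0.98104
Dilated lifetime: Δt = γτ₀ = 5.16 × 3.35 ps = 17.286 ps
d = vΔt = 0.98104c × 17.286 ps = 2.9412×10^8 m/s × 1.7286×10^-11 s = 5.08 mm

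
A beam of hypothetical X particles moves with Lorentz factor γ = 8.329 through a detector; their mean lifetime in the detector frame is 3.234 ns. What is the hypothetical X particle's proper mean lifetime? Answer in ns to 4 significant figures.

τ₀ ≈ 0.3883 ns

γ = 8.329 (given)
Proper time: τ₀ = Δt/γ = 3.234/8.329 = 0.3883 ns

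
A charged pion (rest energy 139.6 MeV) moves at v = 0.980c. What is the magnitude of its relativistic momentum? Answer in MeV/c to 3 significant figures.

p ≈ 687 MeV/c

γ = 1/√(1 − 0.980²) = 5.0252
p = γβm₀c = 5.0252 × 0.980 × 139.6 MeV/c = 687 MeV/c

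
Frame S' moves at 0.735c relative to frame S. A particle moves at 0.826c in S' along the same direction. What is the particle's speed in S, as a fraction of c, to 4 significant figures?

Relativistic velocity addition: u = (u' + v)/(1 + u'v/c²)
= (0.826 + 0.735)/(1 + 0.826×0.735) = 1.561/1.60711 = 0.9713

u ≈ 0.9713c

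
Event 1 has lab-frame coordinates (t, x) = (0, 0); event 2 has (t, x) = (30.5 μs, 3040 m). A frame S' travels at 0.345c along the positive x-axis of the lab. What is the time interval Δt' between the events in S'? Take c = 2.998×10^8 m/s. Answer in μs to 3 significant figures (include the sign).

Δt' ≈ 28.8 μs

γ = 1/√(1 − 0.345²) = 1.0654
Δt' = γ(Δt − vΔx/c²) = 1.0654 × (30.5 μs − 0.345×3040 m / (2.998×10^8 m/s))
= 1.0654 × (27.002 μs) = 28.8 μs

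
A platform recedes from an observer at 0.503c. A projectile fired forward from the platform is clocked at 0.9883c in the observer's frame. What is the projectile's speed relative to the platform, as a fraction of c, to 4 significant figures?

u' ≈ 0.9650c

Inverse velocity addition: u' = (u − v)/(1 − uv/c²)
= (0.9883 − 0.503)/(1 − 0.9883×0.503) = 0.4853/0.502885 = 0.9650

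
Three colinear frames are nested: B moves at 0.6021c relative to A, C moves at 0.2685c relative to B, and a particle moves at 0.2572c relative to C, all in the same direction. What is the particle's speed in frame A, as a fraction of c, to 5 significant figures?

u ≈ 0.84396c

Compose boost 2: (0.2685 + 0.6021)/(1 + 0.2685×0.6021) = 0.87060/1.161664 = 0.7494423
Compose boost 3: (0.2572 + 0.7494423)/(1 + 0.2572×0.7494423) = 1.006642/1.192757 = 0.84396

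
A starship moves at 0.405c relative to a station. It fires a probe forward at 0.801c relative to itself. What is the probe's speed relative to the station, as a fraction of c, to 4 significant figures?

Relativistic velocity addition: u = (u' + v)/(1 + u'v/c²)
= (0.801 + 0.405)/(1 + 0.801×0.405) = 1.206/1.32441 = 0.9106

u ≈ 0.9106c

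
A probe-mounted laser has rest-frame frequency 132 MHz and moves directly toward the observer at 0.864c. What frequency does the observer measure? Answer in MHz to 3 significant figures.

Relativistic Doppler: f_obs = f_src √((1+β)/(1−β))
= 132 × √(1.8640/0.13600) = 132 × 3.7021 = 489 MHz

f_obs ≈ 489 MHz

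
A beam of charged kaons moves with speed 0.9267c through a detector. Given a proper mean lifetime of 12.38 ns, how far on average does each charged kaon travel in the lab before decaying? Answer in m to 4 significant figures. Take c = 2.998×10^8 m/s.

γ = 1/√(1 − 0.9267²) = 2.66098
Dilated lifetime: Δt = γτ₀ = 2.66098 × 12.38 ns = 32.9429 ns
d = vΔt = 0.9267c × 32.9429 ns = 2.77825×10^8 m/s × 3.29429×10^-8 s = 9.152 m

d ≈ 9.152 m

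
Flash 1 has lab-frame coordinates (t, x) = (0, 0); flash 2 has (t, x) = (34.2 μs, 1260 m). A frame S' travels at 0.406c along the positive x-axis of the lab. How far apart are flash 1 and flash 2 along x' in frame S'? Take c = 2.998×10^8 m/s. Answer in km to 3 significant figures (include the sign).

Δx' ≈ -3.18 km

γ = 1/√(1 − 0.406²) = 1.0942
Δx' = γ(Δx − vΔt) = 1.0942 × (1260 m − 0.406×(2.998×10^8 m/s)×34.2×10^-6 s)
= 1.0942 × (-2902.8 m) = -3.18 km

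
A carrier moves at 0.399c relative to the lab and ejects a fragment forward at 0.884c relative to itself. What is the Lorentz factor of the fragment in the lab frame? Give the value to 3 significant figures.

u_lab = (0.884 + 0.399)/(1 + 0.884×0.399) = 1.283/1.35272 = 0.948462
γ = 1/√(1 − 0.948462²) = 3.16

γ ≈ 3.16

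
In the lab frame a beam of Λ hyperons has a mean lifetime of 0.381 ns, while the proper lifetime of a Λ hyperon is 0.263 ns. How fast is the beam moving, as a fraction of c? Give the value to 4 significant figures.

γ = Δt/τ₀ = 0.381/0.263 = 1.44867
β = √(1 − 1/γ²) = √(1 − 1/1.44867²) = 0.7235

β ≈ 0.7235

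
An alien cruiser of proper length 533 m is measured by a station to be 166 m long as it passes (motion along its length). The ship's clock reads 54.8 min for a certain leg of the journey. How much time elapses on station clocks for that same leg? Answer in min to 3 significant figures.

Length contraction ⇒ γ = L₀/L = 533/166 = 3.2108
Time dilation: Δt = γτ₀ = 3.2108 × 54.8 min = 176 min

Δt ≈ 176 min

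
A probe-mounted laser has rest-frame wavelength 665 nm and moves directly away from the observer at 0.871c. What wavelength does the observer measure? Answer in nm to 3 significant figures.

Relativistic Doppler: λ_obs = λ_src √((1+β)/(1−β))
= 665 × √(1.8710/0.12900) = 665 × 3.8084 = 2530 nm

λ_obs ≈ 2530 nm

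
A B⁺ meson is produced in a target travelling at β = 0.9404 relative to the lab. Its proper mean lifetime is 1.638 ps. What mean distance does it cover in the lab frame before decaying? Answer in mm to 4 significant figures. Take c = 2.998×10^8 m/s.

d ≈ 1.358 mm

γ = 1/√(1 − 0.9404²) = 2.94057
Dilated lifetime: Δt = γτ₀ = 2.94057 × 1.638 ps = 4.81665 ps
d = vΔt = 0.9404c × 4.81665 ps = 2.81932×10^8 m/s × 4.81665×10^-12 s = 1.358 mm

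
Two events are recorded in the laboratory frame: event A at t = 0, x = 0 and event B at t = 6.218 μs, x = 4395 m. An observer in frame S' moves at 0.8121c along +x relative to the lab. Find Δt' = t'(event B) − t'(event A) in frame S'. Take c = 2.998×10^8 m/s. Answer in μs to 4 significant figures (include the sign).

γ = 1/√(1 − 0.8121²) = 1.71374
Δt' = γ(Δt − vΔx/c²) = 1.71374 × (6.218 μs − 0.8121×4395 m / (2.998×10^8 m/s))
= 1.71374 × (-5.68720 μs) = -9.746 μs

Δt' ≈ -9.746 μs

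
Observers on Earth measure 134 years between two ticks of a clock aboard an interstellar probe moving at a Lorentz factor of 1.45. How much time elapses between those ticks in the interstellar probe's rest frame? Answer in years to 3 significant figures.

τ₀ ≈ 92.4 years

γ = 1.45 (given)
Proper time: τ₀ = Δt/γ = 134/1.45 = 92.4 years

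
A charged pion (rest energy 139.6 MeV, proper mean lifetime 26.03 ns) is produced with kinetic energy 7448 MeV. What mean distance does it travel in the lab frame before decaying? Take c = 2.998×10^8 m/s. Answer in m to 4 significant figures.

γ = 1 + K/(m₀c²) = 1 + 7448/139.6 = 54.3524
β = √(1 − 1/γ²) = 0.999831
Dilated lifetime: γτ₀ = 54.3524 × 26.03 ns = 1414.79 ns
d = βc·γτ₀ = 0.999831 × (2.998×10^8 m/s) × 1.41479×10^-6 s = 424.1 m

d ≈ 424.1 m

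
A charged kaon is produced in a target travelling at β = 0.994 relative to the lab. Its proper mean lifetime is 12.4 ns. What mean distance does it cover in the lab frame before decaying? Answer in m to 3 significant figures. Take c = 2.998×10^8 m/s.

d ≈ 33.8 m

γ = 1/√(1 − 0.994²) = 9.1424
Dilated lifetime: Δt = γτ₀ = 9.1424 × 12.4 ns = 113.37 ns
d = vΔt = 0.994c × 113.37 ns = 2.9800×10^8 m/s × 1.1337×10^-7 s = 33.8 m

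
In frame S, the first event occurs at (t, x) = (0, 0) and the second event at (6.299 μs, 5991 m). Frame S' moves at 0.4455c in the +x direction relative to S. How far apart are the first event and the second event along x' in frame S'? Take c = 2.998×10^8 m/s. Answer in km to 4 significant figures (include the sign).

Δx' ≈ 5.752 km

γ = 1/√(1 − 0.4455²) = 1.11697
Δx' = γ(Δx − vΔt) = 1.11697 × (5991 m − 0.4455×(2.998×10^8 m/s)×6.299×10^-6 s)
= 1.11697 × (5149.70 m) = 5.752 km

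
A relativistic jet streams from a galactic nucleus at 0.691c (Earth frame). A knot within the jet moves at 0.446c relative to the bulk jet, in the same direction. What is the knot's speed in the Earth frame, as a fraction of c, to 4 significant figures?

Relativistic velocity addition: u = (u' + v)/(1 + u'v/c²)
= (0.446 + 0.691)/(1 + 0.446×0.691) = 1.137/1.30819 = 0.8691

u ≈ 0.8691c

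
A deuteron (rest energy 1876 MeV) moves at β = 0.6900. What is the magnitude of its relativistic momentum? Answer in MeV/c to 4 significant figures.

γ = 1/√(1 − 0.6900²) = 1.38158
p = γβm₀c = 1.38158 × 0.6900 × 1876 MeV/c = 1788 MeV/c

p ≈ 1788 MeV/c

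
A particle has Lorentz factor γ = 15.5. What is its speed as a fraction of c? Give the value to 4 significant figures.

β = √(1 − 1/γ²) = √(1 − 1/15.5²) = √(0.995838) = 0.9979

β ≈ 0.9979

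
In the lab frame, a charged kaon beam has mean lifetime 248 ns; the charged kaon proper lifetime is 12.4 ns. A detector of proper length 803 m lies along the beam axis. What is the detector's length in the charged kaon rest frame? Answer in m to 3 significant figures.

L ≈ 40.1 m

Time dilation ⇒ γ = Δt/τ₀ = 248/12.4 = 20.000
Length contraction: L = L₀/γ = 803/20.000 = 40.1 m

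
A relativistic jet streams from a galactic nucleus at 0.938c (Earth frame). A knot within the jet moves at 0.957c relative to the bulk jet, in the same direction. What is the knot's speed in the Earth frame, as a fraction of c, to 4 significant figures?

u ≈ 0.9986c

Relativistic velocity addition: u = (u' + v)/(1 + u'v/c²)
= (0.957 + 0.938)/(1 + 0.957×0.938) = 1.895/1.89767 = 0.9986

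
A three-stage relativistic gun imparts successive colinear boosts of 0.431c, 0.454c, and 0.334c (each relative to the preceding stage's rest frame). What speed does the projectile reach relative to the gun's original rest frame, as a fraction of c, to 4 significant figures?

u ≈ 0.8613c

Compose boost 2: (0.454 + 0.431)/(1 + 0.454×0.431) = 0.8850/1.19567 = 0.740168
Compose boost 3: (0.334 + 0.740168)/(1 + 0.334×0.740168) = 1.07417/1.24722 = 0.8613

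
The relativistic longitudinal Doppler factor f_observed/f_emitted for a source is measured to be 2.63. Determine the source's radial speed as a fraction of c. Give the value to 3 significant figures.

β ≈ 0.747

f_obs/f_src = √((1+β)/(1−β)) = 2.63  ⇒  (1+β)/(1−β) = 6.9169
β = |1 − D²|/(1 + D²) = |1 − 6.9169|/(1 + 6.9169) = 0.747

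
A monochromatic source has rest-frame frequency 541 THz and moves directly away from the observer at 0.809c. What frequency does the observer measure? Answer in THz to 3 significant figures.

Relativistic Doppler: f_obs = f_src √((1−β)/(1+β))
= 541 × √(0.19100/1.8090) = 541 × 0.32494 = 176 THz

f_obs ≈ 176 THz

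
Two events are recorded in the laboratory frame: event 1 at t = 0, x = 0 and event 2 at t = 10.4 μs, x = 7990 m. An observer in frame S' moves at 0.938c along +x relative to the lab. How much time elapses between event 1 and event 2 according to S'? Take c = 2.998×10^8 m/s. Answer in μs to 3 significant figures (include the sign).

Δt' ≈ -42.1 μs

γ = 1/√(1 − 0.938²) = 2.8849
Δt' = γ(Δt − vΔx/c²) = 2.8849 × (10.4 μs − 0.938×7990 m / (2.998×10^8 m/s))
= 2.8849 × (-14.599 μs) = -42.1 μs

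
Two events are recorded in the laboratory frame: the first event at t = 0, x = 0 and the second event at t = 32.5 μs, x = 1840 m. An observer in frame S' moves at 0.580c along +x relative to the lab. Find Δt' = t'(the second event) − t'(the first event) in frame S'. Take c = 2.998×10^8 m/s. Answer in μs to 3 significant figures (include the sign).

γ = 1/√(1 − 0.580²) = 1.2276
Δt' = γ(Δt − vΔx/c²) = 1.2276 × (32.5 μs − 0.580×1840 m / (2.998×10^8 m/s))
= 1.2276 × (28.940 μs) = 35.5 μs

Δt' ≈ 35.5 μs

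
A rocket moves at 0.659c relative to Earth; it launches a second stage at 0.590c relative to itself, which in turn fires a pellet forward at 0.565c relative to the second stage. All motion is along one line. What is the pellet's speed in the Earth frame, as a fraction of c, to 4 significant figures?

Compose boost 2: (0.590 + 0.659)/(1 + 0.590×0.659) = 1.249/1.38881 = 0.899331
Compose boost 3: (0.565 + 0.899331)/(1 + 0.565×0.899331) = 1.46433/1.50812 = 0.9710

u ≈ 0.9710c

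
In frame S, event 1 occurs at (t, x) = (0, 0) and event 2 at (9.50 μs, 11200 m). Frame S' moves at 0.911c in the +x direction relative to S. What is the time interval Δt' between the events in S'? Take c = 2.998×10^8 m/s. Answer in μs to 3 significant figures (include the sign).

γ = 1/√(1 − 0.911²) = 2.4248
Δt' = γ(Δt − vΔx/c²) = 2.4248 × (9.50 μs − 0.911×11200 m / (2.998×10^8 m/s))
= 2.4248 × (-24.533 μs) = -59.5 μs

Δt' ≈ -59.5 μs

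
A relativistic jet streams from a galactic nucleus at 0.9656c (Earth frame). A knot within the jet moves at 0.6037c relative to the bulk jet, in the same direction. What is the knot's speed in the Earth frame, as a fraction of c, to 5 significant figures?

Relativistic velocity addition: u = (u' + v)/(1 + u'v/c²)
= (0.6037 + 0.9656)/(1 + 0.6037×0.9656) = 1.5693/1.582933 = 0.99139

u ≈ 0.99139c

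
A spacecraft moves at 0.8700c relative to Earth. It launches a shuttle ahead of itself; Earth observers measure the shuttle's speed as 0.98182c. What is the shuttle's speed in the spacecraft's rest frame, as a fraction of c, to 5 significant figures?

Inverse velocity addition: u' = (u − v)/(1 − uv/c²)
= (0.98182 − 0.8700)/(1 − 0.98182×0.8700) = 0.11182/0.1458166 = 0.76685

u' ≈ 0.76685c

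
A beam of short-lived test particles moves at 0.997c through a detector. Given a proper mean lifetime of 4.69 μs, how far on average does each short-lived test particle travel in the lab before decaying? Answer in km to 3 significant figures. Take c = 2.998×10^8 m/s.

γ = 1/√(1 − 0.997²) = 12.920
Dilated lifetime: Δt = γτ₀ = 12.920 × 4.69 μs = 60.593 μs
d = vΔt = 0.997c × 60.593 μs = 2.9890×10^8 m/s × 6.0593×10^-5 s = 18.1 km

d ≈ 18.1 km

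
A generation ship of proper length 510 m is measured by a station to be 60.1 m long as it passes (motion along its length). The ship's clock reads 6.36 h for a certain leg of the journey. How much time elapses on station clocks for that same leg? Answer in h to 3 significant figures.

Length contraction ⇒ γ = L₀/L = 510/60.1 = 8.4859
Time dilation: Δt = γτ₀ = 8.4859 × 6.36 h = 54.0 h

Δt ≈ 54.0 h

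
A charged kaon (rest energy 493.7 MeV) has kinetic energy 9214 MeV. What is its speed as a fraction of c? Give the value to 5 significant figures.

γ = 1 + K/(m₀c²) = 1 + 9214/493.7 = 19.66316
β = √(1 − 1/γ²) = 0.99871

β ≈ 0.99871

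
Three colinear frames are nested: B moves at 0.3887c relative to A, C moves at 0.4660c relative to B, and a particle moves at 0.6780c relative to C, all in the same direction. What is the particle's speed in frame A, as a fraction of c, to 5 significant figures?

u ≈ 0.94030c

Compose boost 2: (0.4660 + 0.3887)/(1 + 0.4660×0.3887) = 0.85470/1.181134 = 0.7236265
Compose boost 3: (0.6780 + 0.7236265)/(1 + 0.6780×0.7236265) = 1.401626/1.490619 = 0.94030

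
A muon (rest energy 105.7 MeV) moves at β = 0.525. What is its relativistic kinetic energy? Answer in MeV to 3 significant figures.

K ≈ 18.5 MeV

γ = 1/√(1 − 0.525²) = 1.1749
K = (γ − 1)m₀c² = (1.1749 − 1) × 105.7 MeV = 0.17495 × 105.7 MeV = 18.5 MeV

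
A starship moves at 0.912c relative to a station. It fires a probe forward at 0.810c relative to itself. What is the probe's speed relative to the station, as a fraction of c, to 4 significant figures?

u ≈ 0.9904c

Relativistic velocity addition: u = (u' + v)/(1 + u'v/c²)
= (0.810 + 0.912)/(1 + 0.810×0.912) = 1.722/1.73872 = 0.9904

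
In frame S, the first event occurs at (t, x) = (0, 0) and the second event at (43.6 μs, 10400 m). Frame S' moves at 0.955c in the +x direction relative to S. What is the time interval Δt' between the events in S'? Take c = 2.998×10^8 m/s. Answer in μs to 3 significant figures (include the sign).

γ = 1/√(1 − 0.955²) = 3.3715
Δt' = γ(Δt − vΔx/c²) = 3.3715 × (43.6 μs − 0.955×10400 m / (2.998×10^8 m/s))
= 3.3715 × (10.471 μs) = 35.3 μs

Δt' ≈ 35.3 μs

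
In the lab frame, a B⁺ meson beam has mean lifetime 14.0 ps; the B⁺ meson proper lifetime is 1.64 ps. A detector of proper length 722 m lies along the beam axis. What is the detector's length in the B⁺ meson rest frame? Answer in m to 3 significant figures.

L ≈ 84.6 m

Time dilation ⇒ γ = Δt/τ₀ = 14.0/1.64 = 8.5366
Length contraction: L = L₀/γ = 722/8.5366 = 84.6 m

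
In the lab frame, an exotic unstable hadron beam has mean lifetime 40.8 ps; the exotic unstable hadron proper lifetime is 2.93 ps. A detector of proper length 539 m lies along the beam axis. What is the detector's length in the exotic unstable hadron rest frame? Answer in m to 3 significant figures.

L ≈ 38.7 m

Time dilation ⇒ γ = Δt/τ₀ = 40.8/2.93 = 13.925
Length contraction: L = L₀/γ = 539/13.925 = 38.7 m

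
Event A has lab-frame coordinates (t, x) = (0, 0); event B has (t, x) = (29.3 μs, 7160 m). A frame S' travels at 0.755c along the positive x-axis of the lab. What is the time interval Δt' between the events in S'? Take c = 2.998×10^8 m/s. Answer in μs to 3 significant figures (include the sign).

Δt' ≈ 17.2 μs

γ = 1/√(1 − 0.755²) = 1.5250
Δt' = γ(Δt − vΔx/c²) = 1.5250 × (29.3 μs − 0.755×7160 m / (2.998×10^8 m/s))
= 1.5250 × (11.269 μs) = 17.2 μs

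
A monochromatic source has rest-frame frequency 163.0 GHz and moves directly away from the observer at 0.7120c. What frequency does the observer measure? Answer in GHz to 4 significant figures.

Relativistic Doppler: f_obs = f_src √((1−β)/(1+β))
= 163.0 × √(0.288000/1.71200) = 163.0 × 0.410152 = 66.85 GHz

f_obs ≈ 66.85 GHz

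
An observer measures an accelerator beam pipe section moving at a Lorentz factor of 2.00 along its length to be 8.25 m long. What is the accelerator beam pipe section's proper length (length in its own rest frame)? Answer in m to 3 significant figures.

γ = 2.00 (given)
L₀ = γL = 2.00 × 8.25 = 16.5 m

L₀ ≈ 16.5 m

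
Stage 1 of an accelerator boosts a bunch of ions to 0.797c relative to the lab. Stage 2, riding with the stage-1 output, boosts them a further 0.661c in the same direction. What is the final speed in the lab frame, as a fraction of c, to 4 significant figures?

Compose boost 2: (0.661 + 0.797)/(1 + 0.661×0.797) = 1.458/1.52682 = 0.9549

u ≈ 0.9549c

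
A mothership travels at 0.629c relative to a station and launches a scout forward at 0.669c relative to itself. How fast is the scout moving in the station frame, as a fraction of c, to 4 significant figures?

u ≈ 0.9136c

Compose boost 2: (0.669 + 0.629)/(1 + 0.669×0.629) = 1.298/1.42080 = 0.9136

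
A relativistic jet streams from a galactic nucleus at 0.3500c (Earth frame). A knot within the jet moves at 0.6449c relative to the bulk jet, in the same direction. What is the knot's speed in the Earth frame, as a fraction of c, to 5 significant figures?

Relativistic velocity addition: u = (u' + v)/(1 + u'v/c²)
= (0.6449 + 0.3500)/(1 + 0.6449×0.3500) = 0.99490/1.225715 = 0.81169

u ≈ 0.81169c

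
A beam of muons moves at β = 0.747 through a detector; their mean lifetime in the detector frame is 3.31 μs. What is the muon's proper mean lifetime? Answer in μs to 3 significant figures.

τ₀ ≈ 2.20 μs

γ = 1/√(1 − 0.747²) = 1.5042
Proper time: τ₀ = Δt/γ = 3.31/1.5042 = 2.20 μs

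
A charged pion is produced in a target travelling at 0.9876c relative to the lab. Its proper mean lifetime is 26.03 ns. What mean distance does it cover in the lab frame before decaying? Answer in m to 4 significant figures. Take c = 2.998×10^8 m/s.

d ≈ 49.09 m

γ = 1/√(1 − 0.9876²) = 6.36978
Dilated lifetime: Δt = γτ₀ = 6.36978 × 26.03 ns = 165.805 ns
d = vΔt = 0.9876c × 165.805 ns = 2.96082×10^8 m/s × 1.65805×10^-7 s = 49.09 m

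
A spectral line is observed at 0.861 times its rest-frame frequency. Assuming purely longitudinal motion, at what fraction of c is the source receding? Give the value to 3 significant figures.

f_obs/f_src = √((1−β)/(1+β)) = 0.861  ⇒  (1−β)/(1+β) = 0.74132
β = |1 − D²|/(1 + D²) = |1 − 0.74132|/(1 + 0.74132) = 0.149

β ≈ 0.149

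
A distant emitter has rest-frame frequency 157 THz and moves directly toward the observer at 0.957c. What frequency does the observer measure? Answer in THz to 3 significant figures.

Relativistic Doppler: f_obs = f_src √((1+β)/(1−β))
= 157 × √(1.9570/0.043000) = 157 × 6.7462 = 1060 THz

f_obs ≈ 1060 THz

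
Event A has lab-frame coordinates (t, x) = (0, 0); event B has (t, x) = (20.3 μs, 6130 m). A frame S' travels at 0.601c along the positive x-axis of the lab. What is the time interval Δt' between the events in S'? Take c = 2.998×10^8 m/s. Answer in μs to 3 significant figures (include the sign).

γ = 1/√(1 − 0.601²) = 1.2512
Δt' = γ(Δt − vΔx/c²) = 1.2512 × (20.3 μs − 0.601×6130 m / (2.998×10^8 m/s))
= 1.2512 × (8.0114 μs) = 10.0 μs

Δt' ≈ 10.0 μs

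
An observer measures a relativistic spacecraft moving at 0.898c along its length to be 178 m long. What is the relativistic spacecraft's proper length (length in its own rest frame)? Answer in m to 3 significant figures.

γ = 1/√(1 − 0.898²) = 2.2728
L₀ = γL = 2.2728 × 178 = 405 m

L₀ ≈ 405 m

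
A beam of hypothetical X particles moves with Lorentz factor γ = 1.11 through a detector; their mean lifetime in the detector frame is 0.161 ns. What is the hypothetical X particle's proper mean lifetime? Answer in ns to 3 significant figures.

γ = 1.11 (given)
Proper time: τ₀ = Δt/γ = 0.161/1.11 = 0.145 ns

τ₀ ≈ 0.145 ns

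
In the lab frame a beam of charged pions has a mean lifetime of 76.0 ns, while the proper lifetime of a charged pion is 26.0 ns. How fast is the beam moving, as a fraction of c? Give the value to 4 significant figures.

β ≈ 0.9397

γ = Δt/τ₀ = 76.0/26.0 = 2.92308
β = √(1 − 1/γ²) = √(1 − 1/2.92308²) = 0.9397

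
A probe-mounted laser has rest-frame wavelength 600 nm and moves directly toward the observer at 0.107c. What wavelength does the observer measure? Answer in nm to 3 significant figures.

λ_obs ≈ 539 nm

Relativistic Doppler: λ_obs = λ_src √((1−β)/(1+β))
= 600 × √(0.89300/1.1070) = 600 × 0.89816 = 539 nm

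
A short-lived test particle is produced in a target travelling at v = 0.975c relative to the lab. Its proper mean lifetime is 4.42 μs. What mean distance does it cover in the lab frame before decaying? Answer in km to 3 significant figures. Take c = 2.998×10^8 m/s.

d ≈ 5.81 km

γ = 1/√(1 − 0.975²) = 4.5004
Dilated lifetime: Δt = γτ₀ = 4.5004 × 4.42 μs = 19.892 μs
d = vΔt = 0.975c × 19.892 μs = 2.9230×10^8 m/s × 1.9892×10^-5 s = 5.81 km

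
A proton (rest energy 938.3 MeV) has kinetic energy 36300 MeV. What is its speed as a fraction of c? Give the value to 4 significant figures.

γ = 1 + K/(m₀c²) = 1 + 36300/938.3 = 39.6870
β = √(1 − 1/γ²) = 0.9997

β ≈ 0.9997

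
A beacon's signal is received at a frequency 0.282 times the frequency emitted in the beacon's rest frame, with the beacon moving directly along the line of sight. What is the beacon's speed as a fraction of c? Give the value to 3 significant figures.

f_obs/f_src = √((1−β)/(1+β)) = 0.282  ⇒  (1−β)/(1+β) = 0.079524
β = |1 − D²|/(1 + D²) = |1 − 0.079524|/(1 + 0.079524) = 0.853

β ≈ 0.853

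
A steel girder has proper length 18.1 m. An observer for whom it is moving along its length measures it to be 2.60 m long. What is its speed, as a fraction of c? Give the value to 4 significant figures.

β ≈ 0.9896

γ = L₀/L = 18.1/2.60 = 6.96154
β = √(1 − 1/γ²) = 0.9896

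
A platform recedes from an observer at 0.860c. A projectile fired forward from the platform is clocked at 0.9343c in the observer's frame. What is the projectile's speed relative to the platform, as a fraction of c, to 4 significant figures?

u' ≈ 0.3781c

Inverse velocity addition: u' = (u − v)/(1 − uv/c²)
= (0.9343 − 0.860)/(1 − 0.9343×0.860) = 0.07430/0.196502 = 0.3781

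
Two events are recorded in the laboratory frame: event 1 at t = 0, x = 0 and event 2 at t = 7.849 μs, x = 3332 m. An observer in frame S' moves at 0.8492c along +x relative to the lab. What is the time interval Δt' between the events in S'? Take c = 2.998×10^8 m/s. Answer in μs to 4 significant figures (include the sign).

γ = 1/√(1 − 0.8492²) = 1.89368
Δt' = γ(Δt − vΔx/c²) = 1.89368 × (7.849 μs − 0.8492×3332 m / (2.998×10^8 m/s))
= 1.89368 × (-1.58907 μs) = -3.009 μs

Δt' ≈ -3.009 μs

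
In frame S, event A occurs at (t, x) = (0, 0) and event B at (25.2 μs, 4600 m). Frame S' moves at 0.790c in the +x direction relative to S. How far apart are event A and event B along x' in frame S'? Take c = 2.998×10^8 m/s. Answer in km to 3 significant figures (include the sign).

γ = 1/√(1 − 0.790²) = 1.6310
Δx' = γ(Δx − vΔt) = 1.6310 × (4600 m − 0.790×(2.998×10^8 m/s)×25.2×10^-6 s)
= 1.6310 × (-1368.4 m) = -2.23 km

Δx' ≈ -2.23 km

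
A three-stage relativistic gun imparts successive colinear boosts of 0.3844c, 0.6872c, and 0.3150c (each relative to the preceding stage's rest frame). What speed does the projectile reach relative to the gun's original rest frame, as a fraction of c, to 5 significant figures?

Compose boost 2: (0.6872 + 0.3844)/(1 + 0.6872×0.3844) = 1.0716/1.264160 = 0.8476777
Compose boost 3: (0.3150 + 0.8476777)/(1 + 0.3150×0.8476777) = 1.162678/1.267018 = 0.91765

u ≈ 0.91765c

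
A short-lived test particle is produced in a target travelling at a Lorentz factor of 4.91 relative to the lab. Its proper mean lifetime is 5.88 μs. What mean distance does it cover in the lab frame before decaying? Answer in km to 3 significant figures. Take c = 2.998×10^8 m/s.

β = √(1 − 1/γ²) = √(1 − 1/4.91²) = 0.97904
Dilated lifetime: Δt = γτ₀ = 4.91 × 5.88 μs = 28.871 μs
d = vΔt = 0.97904c × 28.871 μs = 2.9352×10^8 m/s × 2.8871×10^-5 s = 8.47 km

d ≈ 8.47 km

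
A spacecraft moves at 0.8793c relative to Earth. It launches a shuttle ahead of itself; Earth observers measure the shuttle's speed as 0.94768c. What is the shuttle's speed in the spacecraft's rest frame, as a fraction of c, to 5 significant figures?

Inverse velocity addition: u' = (u − v)/(1 − uv/c²)
= (0.94768 − 0.8793)/(1 − 0.94768×0.8793) = 0.068380/0.1667050 = 0.41019

u' ≈ 0.41019c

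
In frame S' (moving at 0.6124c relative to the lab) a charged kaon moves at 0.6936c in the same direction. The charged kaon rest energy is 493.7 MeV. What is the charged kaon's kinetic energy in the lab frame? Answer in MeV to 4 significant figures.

u_lab = (0.6936 + 0.6124)/(1 + 0.6936×0.6124) = 0.9166452
γ = 1/√(1 − 0.9166452²) = 2.50186
K = (γ − 1)m₀c² = (2.50186 − 1) × 493.7 = 1.50186 × 493.7 = 741.5 MeV

K ≈ 741.5 MeV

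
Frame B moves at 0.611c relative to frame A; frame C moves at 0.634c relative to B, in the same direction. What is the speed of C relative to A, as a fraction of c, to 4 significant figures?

Compose boost 2: (0.634 + 0.611)/(1 + 0.634×0.611) = 1.245/1.38737 = 0.8974

u ≈ 0.8974c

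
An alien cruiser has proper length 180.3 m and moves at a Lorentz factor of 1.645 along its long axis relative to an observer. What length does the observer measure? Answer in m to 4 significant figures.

L ≈ 109.6 m

γ = 1.645 (given)
Length contraction: L = L₀/γ = 180.3/1.645 = 109.6 m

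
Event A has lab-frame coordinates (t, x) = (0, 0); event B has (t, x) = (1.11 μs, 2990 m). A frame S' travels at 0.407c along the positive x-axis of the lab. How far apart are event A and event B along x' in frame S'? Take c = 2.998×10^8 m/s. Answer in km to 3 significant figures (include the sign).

γ = 1/√(1 − 0.407²) = 1.0948
Δx' = γ(Δx − vΔt) = 1.0948 × (2990 m − 0.407×(2.998×10^8 m/s)×1.11×10^-6 s)
= 1.0948 × (2854.6 m) = 3.13 km

Δx' ≈ 3.13 km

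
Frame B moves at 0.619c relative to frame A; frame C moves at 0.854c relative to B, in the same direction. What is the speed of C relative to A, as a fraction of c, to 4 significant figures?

u ≈ 0.9636c

Compose boost 2: (0.854 + 0.619)/(1 + 0.854×0.619) = 1.473/1.52863 = 0.9636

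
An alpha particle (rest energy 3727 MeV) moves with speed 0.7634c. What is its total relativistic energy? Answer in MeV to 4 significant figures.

γ = 1/√(1 − 0.7634²) = 1.54816
E = γm₀c² = 1.54816 × 3727 MeV = 5770 MeV

E ≈ 5770 MeV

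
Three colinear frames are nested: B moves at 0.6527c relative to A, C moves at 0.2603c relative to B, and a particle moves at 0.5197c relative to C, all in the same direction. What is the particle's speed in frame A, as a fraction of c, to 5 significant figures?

Compose boost 2: (0.2603 + 0.6527)/(1 + 0.2603×0.6527) = 0.91300/1.169898 = 0.7804100
Compose boost 3: (0.5197 + 0.7804100)/(1 + 0.5197×0.7804100) = 1.300110/1.405579 = 0.92496

u ≈ 0.92496c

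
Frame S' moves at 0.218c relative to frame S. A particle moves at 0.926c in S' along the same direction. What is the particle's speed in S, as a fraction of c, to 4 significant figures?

u ≈ 0.9519c

Relativistic velocity addition: u = (u' + v)/(1 + u'v/c²)
= (0.926 + 0.218)/(1 + 0.926×0.218) = 1.144/1.20187 = 0.9519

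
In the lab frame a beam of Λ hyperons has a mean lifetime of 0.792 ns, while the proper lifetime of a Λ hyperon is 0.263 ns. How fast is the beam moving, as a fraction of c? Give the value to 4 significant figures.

γ = Δt/τ₀ = 0.792/0.263 = 3.01141
β = √(1 − 1/γ²) = √(1 − 1/3.01141²) = 0.9433

β ≈ 0.9433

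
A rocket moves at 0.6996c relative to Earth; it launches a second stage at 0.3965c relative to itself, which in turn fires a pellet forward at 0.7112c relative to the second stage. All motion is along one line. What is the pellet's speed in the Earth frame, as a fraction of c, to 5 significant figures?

Compose boost 2: (0.3965 + 0.6996)/(1 + 0.3965×0.6996) = 1.0961/1.277391 = 0.8580769
Compose boost 3: (0.7112 + 0.8580769)/(1 + 0.7112×0.8580769) = 1.569277/1.610264 = 0.97455

u ≈ 0.97455c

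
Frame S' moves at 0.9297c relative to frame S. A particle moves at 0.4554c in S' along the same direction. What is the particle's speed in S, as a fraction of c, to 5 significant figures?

u ≈ 0.97310c

Relativistic velocity addition: u = (u' + v)/(1 + u'v/c²)
= (0.4554 + 0.9297)/(1 + 0.4554×0.9297) = 1.3851/1.423385 = 0.97310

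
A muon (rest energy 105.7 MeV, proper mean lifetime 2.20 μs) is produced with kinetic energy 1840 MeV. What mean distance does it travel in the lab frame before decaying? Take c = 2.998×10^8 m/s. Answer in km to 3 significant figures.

γ = 1 + K/(m₀c²) = 1 + 1840/105.7 = 18.408
β = √(1 − 1/γ²) = 0.99852
Dilated lifetime: γτ₀ = 18.408 × 2.20 μs = 40.497 μs
d = βc·γτ₀ = 0.99852 × (2.998×10^8 m/s) × 4.0497×10^-5 s = 12.1 km

d ≈ 12.1 km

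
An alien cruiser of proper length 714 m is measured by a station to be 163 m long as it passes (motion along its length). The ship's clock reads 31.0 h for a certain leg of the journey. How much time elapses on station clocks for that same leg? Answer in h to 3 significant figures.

Length contraction ⇒ γ = L₀/L = 714/163 = 4.3804
Time dilation: Δt = γτ₀ = 4.3804 × 31.0 h = 136 h

Δt ≈ 136 h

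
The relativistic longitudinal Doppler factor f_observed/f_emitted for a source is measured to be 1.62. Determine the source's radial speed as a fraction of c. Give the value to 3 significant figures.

β ≈ 0.448

f_obs/f_src = √((1+β)/(1−β)) = 1.62  ⇒  (1+β)/(1−β) = 2.6244
β = |1 − D²|/(1 + D²) = |1 − 2.6244|/(1 + 2.6244) = 0.448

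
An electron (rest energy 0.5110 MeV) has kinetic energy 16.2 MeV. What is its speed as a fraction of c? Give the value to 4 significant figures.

β ≈ 0.9995

γ = 1 + K/(m₀c²) = 1 + 16.2/0.5110 = 32.7025
β = √(1 − 1/γ²) = 0.9995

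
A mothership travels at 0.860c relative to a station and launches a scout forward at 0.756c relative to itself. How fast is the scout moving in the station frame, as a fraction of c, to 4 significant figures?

Compose boost 2: (0.756 + 0.860)/(1 + 0.756×0.860) = 1.616/1.65016 = 0.9793

u ≈ 0.9793c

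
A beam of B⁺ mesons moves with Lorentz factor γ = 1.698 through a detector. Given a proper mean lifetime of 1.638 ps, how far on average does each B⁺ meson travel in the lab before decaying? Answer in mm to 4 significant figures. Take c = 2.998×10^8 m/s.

β = √(1 − 1/γ²) = √(1 − 1/1.698²) = 0.808185
Dilated lifetime: Δt = γτ₀ = 1.698 × 1.638 ps = 2.78132 ps
d = vΔt = 0.808185c × 2.78132 ps = 2.42294×10^8 m/s × 2.78132×10^-12 s = 0.6739 mm

d ≈ 0.6739 mm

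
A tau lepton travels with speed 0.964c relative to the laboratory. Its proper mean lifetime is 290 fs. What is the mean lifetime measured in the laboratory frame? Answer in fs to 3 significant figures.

Δt ≈ 1090 fs

γ = 1/√(1 − 0.964²) = 3.7608
Time dilation: Δt = γτ₀ = 3.7608 × 290 fs = 1090 fs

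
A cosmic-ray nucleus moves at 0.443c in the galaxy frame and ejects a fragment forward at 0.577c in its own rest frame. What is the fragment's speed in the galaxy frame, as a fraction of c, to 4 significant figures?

Compose boost 2: (0.577 + 0.443)/(1 + 0.577×0.443) = 1.020/1.25561 = 0.8124

u ≈ 0.8124c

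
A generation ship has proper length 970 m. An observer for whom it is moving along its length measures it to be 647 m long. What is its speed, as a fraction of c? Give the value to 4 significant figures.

γ = L₀/L = 970/647 = 1.49923
β = √(1 − 1/γ²) = 0.7450

β ≈ 0.7450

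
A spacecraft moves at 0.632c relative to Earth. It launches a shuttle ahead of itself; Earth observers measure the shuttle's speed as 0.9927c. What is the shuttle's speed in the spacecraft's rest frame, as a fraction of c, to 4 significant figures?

u' ≈ 0.9680c

Inverse velocity addition: u' = (u − v)/(1 − uv/c²)
= (0.9927 − 0.632)/(1 − 0.9927×0.632) = 0.3607/0.372614 = 0.9680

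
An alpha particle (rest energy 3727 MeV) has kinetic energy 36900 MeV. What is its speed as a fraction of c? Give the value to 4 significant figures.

β ≈ 0.9958

γ = 1 + K/(m₀c²) = 1 + 36900/3727 = 10.9007
β = √(1 − 1/γ²) = 0.9958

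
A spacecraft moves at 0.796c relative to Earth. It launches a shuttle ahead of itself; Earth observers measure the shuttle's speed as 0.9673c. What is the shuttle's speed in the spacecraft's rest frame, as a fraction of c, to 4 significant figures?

Inverse velocity addition: u' = (u − v)/(1 − uv/c²)
= (0.9673 − 0.796)/(1 − 0.9673×0.796) = 0.1713/0.230029 = 0.7447

u' ≈ 0.7447c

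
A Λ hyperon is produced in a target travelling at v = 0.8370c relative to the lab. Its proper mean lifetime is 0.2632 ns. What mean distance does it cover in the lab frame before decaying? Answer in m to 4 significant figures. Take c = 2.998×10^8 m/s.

γ = 1/√(1 − 0.8370²) = 1.82748
Dilated lifetime: Δt = γτ₀ = 1.82748 × 0.2632 ns = 0.480992 ns
d = vΔt = 0.8370c × 0.480992 ns = 2.50933×10^8 m/s × 4.80992×10^-10 s = 0.1207 m

d ≈ 0.1207 m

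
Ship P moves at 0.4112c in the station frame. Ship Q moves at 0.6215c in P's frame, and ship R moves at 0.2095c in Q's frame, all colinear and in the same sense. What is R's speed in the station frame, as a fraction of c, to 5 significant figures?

u ≈ 0.88031c

Compose boost 2: (0.6215 + 0.4112)/(1 + 0.6215×0.4112) = 1.0327/1.255561 = 0.8225010
Compose boost 3: (0.2095 + 0.8225010)/(1 + 0.2095×0.8225010) = 1.032001/1.172314 = 0.88031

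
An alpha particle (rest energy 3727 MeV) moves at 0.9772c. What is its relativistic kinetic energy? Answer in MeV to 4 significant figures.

K ≈ 13830 MeV

γ = 1/√(1 − 0.9772²) = 4.70985
K = (γ − 1)m₀c² = (4.70985 − 1) × 3727 MeV = 3.70985 × 3727 MeV = 13830 MeV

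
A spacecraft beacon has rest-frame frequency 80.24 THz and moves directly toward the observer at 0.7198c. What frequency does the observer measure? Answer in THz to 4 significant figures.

Relativistic Doppler: f_obs = f_src √((1+β)/(1−β))
= 80.24 × √(1.71980/0.280200) = 80.24 × 2.47745 = 198.8 THz

f_obs ≈ 198.8 THz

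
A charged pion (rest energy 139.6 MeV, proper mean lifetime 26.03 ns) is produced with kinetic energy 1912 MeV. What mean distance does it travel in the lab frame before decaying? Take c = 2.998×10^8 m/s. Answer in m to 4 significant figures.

d ≈ 114.4 m

γ = 1 + K/(m₀c²) = 1 + 1912/139.6 = 14.6963
β = √(1 − 1/γ²) = 0.997682
Dilated lifetime: γτ₀ = 14.6963 × 26.03 ns = 382.544 ns
d = βc·γτ₀ = 0.997682 × (2.998×10^8 m/s) × 3.82544×10^-7 s = 114.4 m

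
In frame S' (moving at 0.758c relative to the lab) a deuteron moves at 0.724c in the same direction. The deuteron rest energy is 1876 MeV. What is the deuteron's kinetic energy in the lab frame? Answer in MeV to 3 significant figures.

K ≈ 4580 MeV

u_lab = (0.724 + 0.758)/(1 + 0.724×0.758) = 0.956875
γ = 1/√(1 − 0.956875²) = 3.4423
K = (γ − 1)m₀c² = (3.4423 − 1) × 1876 = 2.4423 × 1876 = 4580 MeV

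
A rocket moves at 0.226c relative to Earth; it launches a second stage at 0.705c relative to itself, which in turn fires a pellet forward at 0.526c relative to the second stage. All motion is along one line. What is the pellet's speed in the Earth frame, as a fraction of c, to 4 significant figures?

u ≈ 0.9344c

Compose boost 2: (0.705 + 0.226)/(1 + 0.705×0.226) = 0.9310/1.15933 = 0.803050
Compose boost 3: (0.526 + 0.803050)/(1 + 0.526×0.803050) = 1.32905/1.42240 = 0.9344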